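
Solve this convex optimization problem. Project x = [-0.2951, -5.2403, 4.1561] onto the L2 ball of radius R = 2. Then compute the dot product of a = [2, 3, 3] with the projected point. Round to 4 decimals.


Step 1: Compute ||x|| (intermediates to 6 decimals).
||x|| = sqrt((-0.2951)^2 + (-5.2403)^2 + 4.1561^2) = 6.694848
Step 2: Project.
Since ||x|| > R, scale = R/||x|| = 2/6.694848 = 0.298737, proj(x) = scale * x
proj(x) = [-0.088157, -1.565472, 1.241581]
Step 3: Dot product.
a^T * proj(x) = 2*(-0.088157) + 3*(-1.565472) + 3*1.241581 = -1.148


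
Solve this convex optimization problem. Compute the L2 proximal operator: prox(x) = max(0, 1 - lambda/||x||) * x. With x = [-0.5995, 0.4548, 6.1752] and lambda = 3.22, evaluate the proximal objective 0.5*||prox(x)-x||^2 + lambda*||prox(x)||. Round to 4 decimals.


Step 1: Compute ||x||.
||x|| = 6.2209
Step 2: Compute scaling factor.
scale = max(0, 1 - 3.22/6.2209) = 0.4824
Step 3: prox(x) = [-0.2892, 0.2194, 2.9788]
||prox(x)|| = 3.0009
Step 4: Proximal objective.
0.5*||prox-x||^2 = 5.1842
lambda*||prox|| = 9.6629
Total = 14.847


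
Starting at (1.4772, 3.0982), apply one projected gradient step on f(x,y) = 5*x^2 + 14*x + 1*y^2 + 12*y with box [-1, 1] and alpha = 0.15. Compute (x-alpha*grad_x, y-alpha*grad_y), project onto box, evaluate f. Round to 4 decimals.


Step 1: Compute gradient at (1.4772, 3.0982).
grad_x = 2*5*1.4772 + 14 = 28.772
grad_y = 2*1*3.0982 + 12 = 18.1964
Step 2: Gradient step.
x_raw = 1.4772 - 0.15*28.772 = -2.8386
y_raw = 3.0982 - 0.15*18.1964 = 0.3687
Step 3: Project onto [-1, 1].
x_proj = clip(-2.8386) = -1.0
y_proj = clip(0.3687) = 0.3687
Step 4: Evaluate f.
f(-1.0, 0.3687) = -4.4392


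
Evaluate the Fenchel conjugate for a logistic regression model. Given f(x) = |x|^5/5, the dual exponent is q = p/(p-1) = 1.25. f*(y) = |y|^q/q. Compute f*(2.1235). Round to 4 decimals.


The conjugate exponent q satisfies 1/p + 1/q = 1.
p = 5, so q = 5/(5 - 1) = 1.25
|y|^q = 2.1235^1.25 = 2.5634
f*(2.1235) = 2.5634 / 1.25 = 2.0507


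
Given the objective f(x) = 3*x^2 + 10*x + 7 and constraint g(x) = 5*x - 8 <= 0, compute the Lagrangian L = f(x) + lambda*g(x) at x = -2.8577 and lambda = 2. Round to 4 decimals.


Step 1: Evaluate f(x).
f(-2.8577) = 3*(-2.8577)^2 + 10*(-2.8577) + 7 = 2.9223
Step 2: Evaluate g(x).
g(-2.8577) = 5*-2.8577 - 8 = -22.2885
Step 3: Compute Lagrangian.
L = 2.9223 + 2*-22.2885 = -41.6547


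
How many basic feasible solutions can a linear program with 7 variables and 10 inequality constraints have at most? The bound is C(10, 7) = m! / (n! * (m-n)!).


Each vertex corresponds to some choice of n active constraints out of m, so the number of vertices is at most C(m, n) = m! / (n!(m-n)!).
m = 10, n = 7
Numerator: 10 * 9 * 8 * 7 * 6 * 5 * 4
Denominator: 7! = 5040
C(10, 7) = 120


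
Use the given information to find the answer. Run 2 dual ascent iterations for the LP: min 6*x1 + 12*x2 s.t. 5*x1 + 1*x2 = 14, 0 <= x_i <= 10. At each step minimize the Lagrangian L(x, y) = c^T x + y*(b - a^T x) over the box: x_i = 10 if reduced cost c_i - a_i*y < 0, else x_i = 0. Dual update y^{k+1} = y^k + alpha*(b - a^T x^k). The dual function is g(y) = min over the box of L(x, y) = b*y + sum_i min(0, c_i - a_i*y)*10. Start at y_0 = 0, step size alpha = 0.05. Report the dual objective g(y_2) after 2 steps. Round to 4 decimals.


Dual ascent for LP: min 6*x1 + 12*x2, 5*x1 + 1*x2 = 14, 0 <= x_i <= 10
Step 1: y^k = 0.0, reduced costs: (6.0, 12.0)
  x^k = (0.0, 0.0), subgradient = b - a^T x = 14.0
  y^{k+1} = 0.0 + 0.05*14.0 = 0.7
Step 2: y^k = 0.7, reduced costs: (2.5, 11.3)
  x^k = (0.0, 0.0), subgradient = b - a^T x = 14.0
  y^{k+1} = 0.7 + 0.05*14.0 = 1.4
Dual objective at y_2 = 1.4: reduced costs (-1.0, 10.6), box minimizer x = (10.0, 0.0)
g(y_2) = b*y + (c1 - a1*y)*x1 + (c2 - a2*y)*x2 = 14*1.4 + (-1.0)*10.0 + 10.6*0.0 = 19.6 - 10.0 + 0.0 = 9.6


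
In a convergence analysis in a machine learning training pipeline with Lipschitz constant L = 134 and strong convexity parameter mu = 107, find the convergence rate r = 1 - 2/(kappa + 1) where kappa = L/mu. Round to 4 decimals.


Step 1: Compute the condition number.
kappa = L/mu = 134/107 = 1.2523
Step 2: Compute the convergence rate.
r = 1 - 2/(kappa + 1) = 1 - 2*mu/(L + mu) = (L - mu)/(L + mu) = 27/241 = 0.112


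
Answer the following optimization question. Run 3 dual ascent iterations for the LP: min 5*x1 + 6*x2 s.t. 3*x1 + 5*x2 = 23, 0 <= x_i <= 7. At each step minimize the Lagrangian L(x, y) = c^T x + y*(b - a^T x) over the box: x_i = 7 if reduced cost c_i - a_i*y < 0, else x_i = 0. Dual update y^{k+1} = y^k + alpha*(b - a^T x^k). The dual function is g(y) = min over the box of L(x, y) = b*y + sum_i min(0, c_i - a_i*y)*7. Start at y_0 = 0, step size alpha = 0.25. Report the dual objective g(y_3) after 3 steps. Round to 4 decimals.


Dual ascent for LP: min 5*x1 + 6*x2, 3*x1 + 5*x2 = 23, 0 <= x_i <= 7
Step 1: y^k = 0.0, reduced costs: (5.0, 6.0)
  x^k = (0.0, 0.0), subgradient = b - a^T x = 23.0
  y^{k+1} = 0.0 + 0.25*23.0 = 5.75
Step 2: y^k = 5.75, reduced costs: (-12.25, -22.75)
  x^k = (7.0, 7.0), subgradient = b - a^T x = -33.0
  y^{k+1} = 5.75 + 0.25*-33.0 = -2.5
Step 3: y^k = -2.5, reduced costs: (12.5, 18.5)
  x^k = (0.0, 0.0), subgradient = b - a^T x = 23.0
  y^{k+1} = -2.5 + 0.25*23.0 = 3.25
Dual objective at y_3 = 3.25: reduced costs (-4.75, -10.25), box minimizer x = (7.0, 7.0)
g(y_3) = b*y + (c1 - a1*y)*x1 + (c2 - a2*y)*x2 = 23*3.25 + (-4.75)*7.0 + (-10.25)*7.0 = 74.75 - 33.25 - 71.75 = -30.25


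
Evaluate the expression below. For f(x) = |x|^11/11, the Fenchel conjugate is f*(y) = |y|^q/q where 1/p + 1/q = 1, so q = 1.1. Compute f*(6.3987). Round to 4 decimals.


The conjugate exponent q satisfies 1/p + 1/q = 1.
p = 11, so q = 11/(11 - 1) = 1.1
|y|^q = 6.3987^1.1 = 7.7037
f*(6.3987) = 7.7037 / 1.1 = 7.0034


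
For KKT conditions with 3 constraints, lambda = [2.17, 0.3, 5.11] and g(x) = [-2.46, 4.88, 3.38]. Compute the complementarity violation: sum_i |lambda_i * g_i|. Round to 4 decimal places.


KKT complementary slackness check:
lambda_1 * g_1 = 2.17 * -2.46 = -5.3382
lambda_2 * g_2 = 0.3 * 4.88 = 1.464
lambda_3 * g_3 = 5.11 * 3.38 = 17.2718
Total violation = 5.3382 + 1.464 + 17.2718 = 24.074


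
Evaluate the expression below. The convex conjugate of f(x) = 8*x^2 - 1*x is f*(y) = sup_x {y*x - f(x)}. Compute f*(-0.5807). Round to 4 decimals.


f*(y) = sup_x {y*x - a*x^2 - b*x} = sup_x {(y-b)*x - a*x^2}
FOC: (y - b) - 2a*x = 0 => x* = (y - b)/(2a)
x* = (-0.5807 + 1)/(2*8) = 0.0262
f*(-0.5807) = (y-b)^2/(4a) = (-0.5807 + 1)^2/(4*8)
= 0.1758/32 = 0.0055


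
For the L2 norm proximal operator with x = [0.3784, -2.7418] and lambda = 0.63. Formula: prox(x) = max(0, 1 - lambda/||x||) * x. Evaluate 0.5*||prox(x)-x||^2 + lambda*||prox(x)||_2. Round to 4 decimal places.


Step 1: Compute ||x||.
||x|| = 2.7678
Step 2: Compute scaling factor.
scale = max(0, 1 - 0.63/2.7678) = 0.7724
Step 3: prox(x) = [0.2923, -2.1177]
||prox(x)|| = 2.1378
Step 4: Proximal objective.
0.5*||prox-x||^2 = 0.1985
lambda*||prox|| = 1.3468
Total = 1.5453


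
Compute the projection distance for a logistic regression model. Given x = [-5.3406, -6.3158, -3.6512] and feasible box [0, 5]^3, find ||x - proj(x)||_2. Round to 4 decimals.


Project each component onto [0, 5].
clip(-5.3406) = 0.0, clip(-6.3158) = 0.0, clip(-3.6512) = 0.0
Projection = [0.0, 0.0, 0.0]
Squared diffs: [28.522, 39.8893, 13.3313]
Distance = sqrt(81.7426) = 9.0412


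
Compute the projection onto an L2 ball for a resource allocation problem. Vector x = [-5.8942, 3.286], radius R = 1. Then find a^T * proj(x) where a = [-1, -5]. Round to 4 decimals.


Step 1: Compute ||x|| (intermediates to 6 decimals).
||x|| = sqrt((-5.8942)^2 + 3.286^2) = 6.748288
Step 2: Project.
Since ||x|| > R, scale = R/||x|| = 1/6.748288 = 0.148186, proj(x) = scale * x
proj(x) = [-0.873438, 0.486939]
Step 3: Dot product.
a^T * proj(x) = -1*(-0.873438) - 5*0.486939 = -1.5613


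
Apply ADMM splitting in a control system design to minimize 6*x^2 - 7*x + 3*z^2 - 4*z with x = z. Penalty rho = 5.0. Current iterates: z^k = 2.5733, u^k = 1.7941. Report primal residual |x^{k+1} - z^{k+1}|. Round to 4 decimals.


ADMM iteration with rho = 5.0, z^k = 2.5733, u^k = 1.7941
Step 1: x-update.
Minimize 6*x^2 - 7*x + (5.0/2)*(x - 2.5733 + 1.7941)^2
FOC: (2*6 + 5.0)*x = 7 + 5.0*(2.5733 - 1.7941)
x^{k+1} = 0.6409
Step 2: z-update.
Minimize 3*z^2 - 4*z + (5.0/2)*(0.6409 - z + 1.7941)^2
FOC: (2*3 + 5.0)*z = 4 + 5.0*(0.6409 + 1.7941)
z^{k+1} = 1.4705
Step 3: u-update.
u^{k+1} = 1.7941 + 0.6409 - 1.4705 = 0.9646
Step 4: Primal residual = |0.6409 - 1.4705| = 0.8295


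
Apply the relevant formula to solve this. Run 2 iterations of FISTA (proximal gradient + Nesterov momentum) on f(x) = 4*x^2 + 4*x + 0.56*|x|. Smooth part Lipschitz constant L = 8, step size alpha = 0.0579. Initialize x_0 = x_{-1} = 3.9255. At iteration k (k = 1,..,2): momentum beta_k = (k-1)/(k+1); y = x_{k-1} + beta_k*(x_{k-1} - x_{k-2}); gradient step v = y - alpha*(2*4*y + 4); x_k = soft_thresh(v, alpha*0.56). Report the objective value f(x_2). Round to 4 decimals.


FISTA on f(x) = 4*x^2 + 4*x + 0.56*|x|
L = 8, alpha = 0.0579
Iteration 1: beta = 0.0, y = 3.9255 + 0.0*(3.9255 - 3.9255) = 3.9255
  grad(y) = 35.404, v = y - alpha*grad = 1.8756
  prox(v) = soft_thresh(1.8756, 0.0324) = 1.8432
Iteration 2: beta = 0.3333, y = 1.8432 + 0.3333*(1.8432 - 3.9255) = 1.1491
  grad(y) = 13.1926, v = y - alpha*grad = 0.3852
  prox(v) = soft_thresh(0.3852, 0.0324) = 0.3528
f(x_2) = 4*0.3528^2 + 4*0.3528 + 0.56*|0.3528| = 2.1067


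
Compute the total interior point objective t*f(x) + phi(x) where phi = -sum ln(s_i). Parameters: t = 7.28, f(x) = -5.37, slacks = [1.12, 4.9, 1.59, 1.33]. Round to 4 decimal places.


Step 1: Compute log-barrier.
ln values: [0.1133, 1.5892, 0.4637, 0.2852]
phi = -(0.1133 + 1.5892 + 0.4637 + 0.2852) = -2.4515
Step 2: Compute augmented objective.
t*f(x) = 7.28*-5.37 = -39.0936
Total = -39.0936 - 2.4515 = -41.5451


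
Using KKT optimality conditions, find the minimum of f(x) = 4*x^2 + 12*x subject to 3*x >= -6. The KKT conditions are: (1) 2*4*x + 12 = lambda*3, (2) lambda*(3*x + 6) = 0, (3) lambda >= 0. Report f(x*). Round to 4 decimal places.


Step 1: Try lambda = 0 (constraint inactive).
Stationarity: 2*4*x + 12 = 0
x* = -12/(2*4) = -1.5
Check constraint: 3*-1.5 = -4.5 >= -6 -- satisfied.
Step 2: Compute optimal value.
f(x*) = 4*(-1.5)^2 + 12*(-1.5) = -9.0


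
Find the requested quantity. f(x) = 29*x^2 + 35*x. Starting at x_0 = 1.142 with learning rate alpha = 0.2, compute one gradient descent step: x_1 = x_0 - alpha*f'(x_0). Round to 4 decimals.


We compute the gradient at x_0 and apply the update.
f'(x) = 58*x + 35
f'(1.142) = 58*1.142 + 35 = 101.236
x_1 = 1.142 - 0.2*101.236 = -19.1052


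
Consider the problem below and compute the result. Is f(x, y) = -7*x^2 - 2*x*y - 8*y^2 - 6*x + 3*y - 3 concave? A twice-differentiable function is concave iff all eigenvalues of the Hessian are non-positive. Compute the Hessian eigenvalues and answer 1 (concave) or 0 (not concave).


The Hessian of f(x,y) = -7*x^2 - 2*x*y - 8*y^2 - 6*x + 3*y - 3 is:
H = [[-14, -2], [-2, -16]]
Trace = -14 - 16 = -30
Determinant = -14*-16 - (-2)^2 = 220
Discriminant = (-30)^2 - 4*220 = 20.0
Eigenvalues: lambda_1 = -17.2361, lambda_2 = -12.7639
The function is concave.

1


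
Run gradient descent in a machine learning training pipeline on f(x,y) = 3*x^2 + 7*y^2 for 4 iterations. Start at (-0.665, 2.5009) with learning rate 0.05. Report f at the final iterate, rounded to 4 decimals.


Gradient descent on f(x,y) = 3*x^2 + 7*y^2.
Starting point: (-0.665, 2.5009), alpha = 0.05
Step 1: grad_x = 2*3*-0.665 = -3.99, grad_y = 2*7*2.5009 = 35.0126
  x_1 = -0.665 - 0.05*-3.99 = -0.4655
  y_1 = 2.5009 - 0.05*35.0126 = 0.7503
Step 2: grad_x = 2*3*-0.4655 = -2.793, grad_y = 2*7*0.7503 = 10.5038
  x_2 = -0.4655 - 0.05*-2.793 = -0.3259
  y_2 = 0.7503 - 0.05*10.5038 = 0.2251
Step 3: grad_x = 2*3*-0.3259 = -1.9551, grad_y = 2*7*0.2251 = 3.1511
  x_3 = -0.3259 - 0.05*-1.9551 = -0.2281
  y_3 = 0.2251 - 0.05*3.1511 = 0.0675
Step 4: grad_x = 2*3*-0.2281 = -1.3686, grad_y = 2*7*0.0675 = 0.9453
  x_4 = -0.2281 - 0.05*-1.3686 = -0.1597
  y_4 = 0.0675 - 0.05*0.9453 = 0.0203
f(-0.1597, 0.0203) = 3*(-0.1597)^2 + 7*0.0203^2 = 0.0794


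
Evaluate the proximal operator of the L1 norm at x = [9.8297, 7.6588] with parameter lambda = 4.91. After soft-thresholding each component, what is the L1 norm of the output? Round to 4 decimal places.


Soft-thresholding with lambda = 4.91:
prox(9.8297) = sign(9.8297)*max(|9.8297| - 4.91, 0) = 4.9197
prox(7.6588) = sign(7.6588)*max(|7.6588| - 4.91, 0) = 2.7488
prox(x) = [4.9197, 2.7488]
||prox(x)||_1 = 4.9197 + 2.7488 = 7.6685


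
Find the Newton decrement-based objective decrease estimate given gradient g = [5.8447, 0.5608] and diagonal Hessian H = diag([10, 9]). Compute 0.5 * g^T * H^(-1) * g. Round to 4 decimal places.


Step 1: H is diagonal, so H^(-1) * g = [0.5845, 0.0623].
Step 2: g^T H^(-1) g = sum_i g_i^2 / H_ii
  = (5.8447)^2/10 + (0.5608)^2/9
  = 3.4161 + 0.0349 = 3.451
Step 3: Objective decrease = 0.5 * g^T H^(-1) g = 1.7255


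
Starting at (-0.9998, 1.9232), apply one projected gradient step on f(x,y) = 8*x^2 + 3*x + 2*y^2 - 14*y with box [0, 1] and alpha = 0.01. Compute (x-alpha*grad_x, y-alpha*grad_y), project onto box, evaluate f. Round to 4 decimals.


Step 1: Compute gradient at (-0.9998, 1.9232).
grad_x = 2*8*-0.9998 + 3 = -12.9968
grad_y = 2*2*1.9232 - 14 = -6.3072
Step 2: Gradient step.
x_raw = -0.9998 - 0.01*-12.9968 = -0.8698
y_raw = 1.9232 - 0.01*-6.3072 = 1.9863
Step 3: Project onto [0, 1].
x_proj = clip(-0.8698) = 0.0
y_proj = clip(1.9863) = 1.0
Step 4: Evaluate f.
f(0.0, 1.0) = -12.0


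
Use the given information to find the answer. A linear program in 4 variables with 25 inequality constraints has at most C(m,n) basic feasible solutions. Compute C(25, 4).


Each vertex corresponds to some choice of n active constraints out of m, so the number of vertices is at most C(m, n) = m! / (n!(m-n)!).
m = 25, n = 4
Numerator: 25 * 24 * 23 * 22
Denominator: 4! = 24
C(25, 4) = 12650


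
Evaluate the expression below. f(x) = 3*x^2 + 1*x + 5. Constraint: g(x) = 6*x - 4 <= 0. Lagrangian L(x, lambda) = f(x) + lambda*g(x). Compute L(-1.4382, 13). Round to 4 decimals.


Step 1: Evaluate f(x).
f(-1.4382) = 3*(-1.4382)^2 + 1*(-1.4382) + 5 = 9.7671
Step 2: Evaluate g(x).
g(-1.4382) = 6*-1.4382 - 4 = -12.6292
Step 3: Compute Lagrangian.
L = 9.7671 + 13*-12.6292 = -154.4125


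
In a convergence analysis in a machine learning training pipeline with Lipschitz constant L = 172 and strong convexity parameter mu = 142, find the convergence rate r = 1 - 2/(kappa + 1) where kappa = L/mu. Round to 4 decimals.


Step 1: Compute the condition number.
kappa = L/mu = 172/142 = 1.2113
Step 2: Compute the convergence rate.
r = 1 - 2/(kappa + 1) = 1 - 2*mu/(L + mu) = (L - mu)/(L + mu) = 30/314 = 0.0955


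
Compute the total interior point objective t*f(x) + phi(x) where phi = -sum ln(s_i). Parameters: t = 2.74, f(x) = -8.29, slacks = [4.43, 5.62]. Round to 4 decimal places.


Step 1: Compute log-barrier.
ln values: [1.4884, 1.7263]
phi = -(1.4884 + 1.7263) = -3.2147
Step 2: Compute augmented objective.
t*f(x) = 2.74*-8.29 = -22.7146
Total = -22.7146 - 3.2147 = -25.9293


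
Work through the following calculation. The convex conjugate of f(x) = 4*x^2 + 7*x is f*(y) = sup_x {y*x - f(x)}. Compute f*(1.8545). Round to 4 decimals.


f*(y) = sup_x {y*x - a*x^2 - b*x} = sup_x {(y-b)*x - a*x^2}
FOC: (y - b) - 2a*x = 0 => x* = (y - b)/(2a)
x* = (1.8545 - 7)/(2*4) = -0.6432
f*(1.8545) = (y-b)^2/(4a) = (1.8545 - 7)^2/(4*4)
= 26.4762/16 = 1.6548


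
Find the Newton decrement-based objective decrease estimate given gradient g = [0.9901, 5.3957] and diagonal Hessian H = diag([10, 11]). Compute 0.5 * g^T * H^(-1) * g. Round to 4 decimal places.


Step 1: H is diagonal, so H^(-1) * g = [0.099, 0.4905].
Step 2: g^T H^(-1) g = sum_i g_i^2 / H_ii
  = (0.9901)^2/10 + (5.3957)^2/11
  = 0.098 + 2.6467 = 2.7447
Step 3: Objective decrease = 0.5 * g^T H^(-1) g = 1.3724


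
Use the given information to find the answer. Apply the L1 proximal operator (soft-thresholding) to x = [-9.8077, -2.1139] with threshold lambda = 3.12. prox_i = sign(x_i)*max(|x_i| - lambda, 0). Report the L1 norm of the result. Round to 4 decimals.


Soft-thresholding with lambda = 3.12:
prox(-9.8077) = sign(-9.8077)*max(|-9.8077| - 3.12, 0) = -6.6877
prox(-2.1139) = sign(-2.1139)*max(|-2.1139| - 3.12, 0) = 0.0
prox(x) = [-6.6877, 0.0]
||prox(x)||_1 = 6.6877 + 0.0 = 6.6877


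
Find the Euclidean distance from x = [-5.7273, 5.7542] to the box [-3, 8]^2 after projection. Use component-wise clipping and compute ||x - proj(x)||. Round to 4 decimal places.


Project each component onto [-3, 8].
clip(-5.7273) = -3.0, clip(5.7542) = 5.7542
Projection = [-3.0, 5.7542]
Squared diffs: [7.4382, 0.0]
Distance = sqrt(7.4382) = 2.7273


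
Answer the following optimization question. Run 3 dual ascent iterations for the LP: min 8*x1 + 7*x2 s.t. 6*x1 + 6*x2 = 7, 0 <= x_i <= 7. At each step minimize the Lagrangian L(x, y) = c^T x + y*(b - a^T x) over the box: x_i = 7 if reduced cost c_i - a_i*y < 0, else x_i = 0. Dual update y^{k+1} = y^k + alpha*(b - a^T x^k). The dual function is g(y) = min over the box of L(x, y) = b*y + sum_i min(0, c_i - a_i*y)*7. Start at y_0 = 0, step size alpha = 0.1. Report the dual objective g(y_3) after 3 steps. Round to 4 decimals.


Dual ascent for LP: min 8*x1 + 7*x2, 6*x1 + 6*x2 = 7, 0 <= x_i <= 7
Step 1: y^k = 0.0, reduced costs: (8.0, 7.0)
  x^k = (0.0, 0.0), subgradient = b - a^T x = 7.0
  y^{k+1} = 0.0 + 0.1*7.0 = 0.7
Step 2: y^k = 0.7, reduced costs: (3.8, 2.8)
  x^k = (0.0, 0.0), subgradient = b - a^T x = 7.0
  y^{k+1} = 0.7 + 0.1*7.0 = 1.4
Step 3: y^k = 1.4, reduced costs: (-0.4, -1.4)
  x^k = (7.0, 7.0), subgradient = b - a^T x = -77.0
  y^{k+1} = 1.4 + 0.1*-77.0 = -6.3
Dual objective at y_3 = -6.3: reduced costs (45.8, 44.8), box minimizer x = (0.0, 0.0)
g(y_3) = b*y + (c1 - a1*y)*x1 + (c2 - a2*y)*x2 = 7*(-6.3) + 45.8*0.0 + 44.8*0.0 = -44.1 + 0.0 + 0.0 = -44.1


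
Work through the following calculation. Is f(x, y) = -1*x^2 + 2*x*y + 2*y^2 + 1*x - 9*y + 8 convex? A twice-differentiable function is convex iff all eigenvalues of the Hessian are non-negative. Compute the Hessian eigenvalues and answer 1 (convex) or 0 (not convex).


The Hessian of f(x,y) = -1*x^2 + 2*x*y + 2*y^2 + 1*x - 9*y + 8 is:
H = [[-2, 2], [2, 4]]
Trace = -2 + 4 = 2
Determinant = -2*4 - (2)^2 = -12
Discriminant = (2)^2 - 4*-12 = 52.0
Eigenvalues: lambda_1 = -2.6056, lambda_2 = 4.6056
The function is not convex.

0


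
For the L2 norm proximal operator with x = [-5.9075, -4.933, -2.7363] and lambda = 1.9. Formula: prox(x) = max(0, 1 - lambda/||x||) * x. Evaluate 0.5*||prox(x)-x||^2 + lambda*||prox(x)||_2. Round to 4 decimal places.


Step 1: Compute ||x||.
||x|| = 8.1683
Step 2: Compute scaling factor.
scale = max(0, 1 - 1.9/8.1683) = 0.7674
Step 3: prox(x) = [-4.5334, -3.7855, -2.0998]
||prox(x)|| = 6.2683
Step 4: Proximal objective.
0.5*||prox-x||^2 = 1.805
lambda*||prox|| = 11.9098
Total = 13.7147


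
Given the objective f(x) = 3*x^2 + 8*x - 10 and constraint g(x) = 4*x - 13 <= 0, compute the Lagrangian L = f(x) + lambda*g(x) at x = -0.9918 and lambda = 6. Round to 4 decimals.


Step 1: Evaluate f(x).
f(-0.9918) = 3*(-0.9918)^2 + 8*(-0.9918) - 10 = -14.9834
Step 2: Evaluate g(x).
g(-0.9918) = 4*-0.9918 - 13 = -16.9672
Step 3: Compute Lagrangian.
L = -14.9834 + 6*-16.9672 = -116.7866


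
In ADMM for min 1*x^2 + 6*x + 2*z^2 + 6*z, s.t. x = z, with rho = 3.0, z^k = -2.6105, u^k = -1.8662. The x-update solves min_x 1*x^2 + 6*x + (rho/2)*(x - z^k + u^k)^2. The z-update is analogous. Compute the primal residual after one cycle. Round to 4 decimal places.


ADMM iteration with rho = 3.0, z^k = -2.6105, u^k = -1.8662
Step 1: x-update.
Minimize 1*x^2 + 6*x + (3.0/2)*(x + 2.6105 - 1.8662)^2
FOC: (2*1 + 3.0)*x = -6 + 3.0*(-2.6105 + 1.8662)
x^{k+1} = -1.6466
Step 2: z-update.
Minimize 2*z^2 + 6*z + (3.0/2)*(-1.6466 - z - 1.8662)^2
FOC: (2*2 + 3.0)*z = -6 + 3.0*(-1.6466 - 1.8662)
z^{k+1} = -2.3626
Step 3: u-update.
u^{k+1} = -1.8662 - 1.6466 + 2.3626 = -1.1502
Step 4: Primal residual = |-1.6466 + 2.3626| = 0.716


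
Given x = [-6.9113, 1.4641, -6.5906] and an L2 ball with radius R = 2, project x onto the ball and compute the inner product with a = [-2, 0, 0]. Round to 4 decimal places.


Step 1: Compute ||x|| (intermediates to 6 decimals).
||x|| = sqrt((-6.9113)^2 + 1.4641^2 + (-6.5906)^2) = 9.661556
Step 2: Project.
Since ||x|| > R, scale = R/||x|| = 2/9.661556 = 0.207006, proj(x) = scale * x
proj(x) = [-1.430681, 0.303077, -1.364294]
Step 3: Dot product.
a^T * proj(x) = -2*(-1.430681) + 0*0.303077 + 0*(-1.364294) = 2.8614


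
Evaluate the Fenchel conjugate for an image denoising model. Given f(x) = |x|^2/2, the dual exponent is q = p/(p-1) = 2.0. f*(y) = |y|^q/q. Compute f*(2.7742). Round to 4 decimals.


The conjugate exponent q satisfies 1/p + 1/q = 1.
p = 2, so q = 2/(2 - 1) = 2.0
|y|^q = 2.7742^2.0 = 7.6962
f*(2.7742) = 7.6962 / 2.0 = 3.8481


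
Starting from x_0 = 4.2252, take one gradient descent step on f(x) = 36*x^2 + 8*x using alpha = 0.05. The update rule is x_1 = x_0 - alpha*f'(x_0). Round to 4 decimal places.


We compute the gradient at x_0 and apply the update.
f'(x) = 72*x + 8
f'(4.2252) = 72*4.2252 + 8 = 312.2144
x_1 = 4.2252 - 0.05*312.2144 = -11.3855


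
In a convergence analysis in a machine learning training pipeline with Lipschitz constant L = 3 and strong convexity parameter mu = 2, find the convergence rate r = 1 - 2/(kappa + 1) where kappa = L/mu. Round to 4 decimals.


Step 1: Compute the condition number.
kappa = L/mu = 3/2 = 1.5
Step 2: Compute the convergence rate.
r = 1 - 2/(kappa + 1) = 1 - 2*mu/(L + mu) = (L - mu)/(L + mu) = 1/5 = 0.2


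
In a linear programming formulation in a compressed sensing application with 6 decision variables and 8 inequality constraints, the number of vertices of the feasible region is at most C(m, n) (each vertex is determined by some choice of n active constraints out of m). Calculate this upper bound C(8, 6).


Each vertex corresponds to some choice of n active constraints out of m, so the number of vertices is at most C(m, n) = m! / (n!(m-n)!).
m = 8, n = 6
Numerator: 8 * 7 * 6 * 5 * 4 * 3
Denominator: 6! = 720
C(8, 6) = 28


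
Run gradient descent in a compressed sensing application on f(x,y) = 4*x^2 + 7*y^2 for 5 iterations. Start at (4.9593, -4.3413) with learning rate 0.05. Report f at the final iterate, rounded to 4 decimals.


Gradient descent on f(x,y) = 4*x^2 + 7*y^2.
Starting point: (4.9593, -4.3413), alpha = 0.05
Step 1: grad_x = 2*4*4.9593 = 39.6744, grad_y = 2*7*-4.3413 = -60.7782
  x_1 = 4.9593 - 0.05*39.6744 = 2.9756
  y_1 = -4.3413 - 0.05*-60.7782 = -1.3024
Step 2: grad_x = 2*4*2.9756 = 23.8046, grad_y = 2*7*-1.3024 = -18.2335
  x_2 = 2.9756 - 0.05*23.8046 = 1.7853
  y_2 = -1.3024 - 0.05*-18.2335 = -0.3907
Step 3: grad_x = 2*4*1.7853 = 14.2828, grad_y = 2*7*-0.3907 = -5.47
  x_3 = 1.7853 - 0.05*14.2828 = 1.0712
  y_3 = -0.3907 - 0.05*-5.47 = -0.1172
Step 4: grad_x = 2*4*1.0712 = 8.5697, grad_y = 2*7*-0.1172 = -1.641
  x_4 = 1.0712 - 0.05*8.5697 = 0.6427
  y_4 = -0.1172 - 0.05*-1.641 = -0.0352
Step 5: grad_x = 2*4*0.6427 = 5.1418, grad_y = 2*7*-0.0352 = -0.4923
  x_5 = 0.6427 - 0.05*5.1418 = 0.3856
  y_5 = -0.0352 - 0.05*-0.4923 = -0.0105
f(0.3856, -0.0105) = 4*0.3856^2 + 7*(-0.0105)^2 = 0.5956


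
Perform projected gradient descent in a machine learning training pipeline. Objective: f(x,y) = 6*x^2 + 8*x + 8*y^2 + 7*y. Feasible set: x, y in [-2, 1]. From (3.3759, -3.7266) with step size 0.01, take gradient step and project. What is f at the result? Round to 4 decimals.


Step 1: Compute gradient at (3.3759, -3.7266).
grad_x = 2*6*3.3759 + 8 = 48.5108
grad_y = 2*8*-3.7266 + 7 = -52.6256
Step 2: Gradient step.
x_raw = 3.3759 - 0.01*48.5108 = 2.8908
y_raw = -3.7266 - 0.01*-52.6256 = -3.2003
Step 3: Project onto [-2, 1].
x_proj = clip(2.8908) = 1.0
y_proj = clip(-3.2003) = -2.0
Step 4: Evaluate f.
f(1.0, -2.0) = 32.0


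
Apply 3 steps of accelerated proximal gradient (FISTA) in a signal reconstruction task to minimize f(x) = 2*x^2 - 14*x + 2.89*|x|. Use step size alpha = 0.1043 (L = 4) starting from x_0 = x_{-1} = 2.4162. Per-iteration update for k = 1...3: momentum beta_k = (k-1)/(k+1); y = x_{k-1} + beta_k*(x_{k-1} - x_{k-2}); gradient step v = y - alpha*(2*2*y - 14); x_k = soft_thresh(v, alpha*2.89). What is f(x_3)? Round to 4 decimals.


FISTA on f(x) = 2*x^2 - 14*x + 2.89*|x|
L = 4, alpha = 0.1043
Iteration 1: beta = 0.0, y = 2.4162 + 0.0*(2.4162 - 2.4162) = 2.4162
  grad(y) = -4.3352, v = y - alpha*grad = 2.8684
  prox(v) = soft_thresh(2.8684, 0.3014) = 2.5669
Iteration 2: beta = 0.3333, y = 2.5669 + 0.3333*(2.5669 - 2.4162) = 2.6172
  grad(y) = -3.5313, v = y - alpha*grad = 2.9855
  prox(v) = soft_thresh(2.9855, 0.3014) = 2.6841
Iteration 3: beta = 0.5, y = 2.6841 + 0.5*(2.6841 - 2.5669) = 2.7426
  grad(y) = -3.0295, v = y - alpha*grad = 3.0586
  prox(v) = soft_thresh(3.0586, 0.3014) = 2.7572
f(x_3) = 2*2.7572^2 - 14*2.7572 + 2.89*|2.7572| = -15.4282


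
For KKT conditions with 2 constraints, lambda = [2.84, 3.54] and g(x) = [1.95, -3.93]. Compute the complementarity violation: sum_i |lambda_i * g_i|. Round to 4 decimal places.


KKT complementary slackness check:
lambda_1 * g_1 = 2.84 * 1.95 = 5.538
lambda_2 * g_2 = 3.54 * -3.93 = -13.9122
Total violation = 5.538 + 13.9122 = 19.4502


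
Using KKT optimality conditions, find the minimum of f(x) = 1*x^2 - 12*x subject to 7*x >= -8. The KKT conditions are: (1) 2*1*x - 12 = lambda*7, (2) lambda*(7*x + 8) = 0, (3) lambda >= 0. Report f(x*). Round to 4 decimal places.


Step 1: Try lambda = 0 (constraint inactive).
Stationarity: 2*1*x - 12 = 0
x* = 12/(2*1) = 6.0
Check constraint: 7*6.0 = 42.0 >= -8 -- satisfied.
Step 2: Compute optimal value.
f(x*) = 1*6.0^2 - 12*6.0 = -36.0


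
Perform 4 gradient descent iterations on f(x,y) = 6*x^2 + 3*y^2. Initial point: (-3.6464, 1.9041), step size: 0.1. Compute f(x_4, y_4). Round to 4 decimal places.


Gradient descent on f(x,y) = 6*x^2 + 3*y^2.
Starting point: (-3.6464, 1.9041), alpha = 0.1
Step 1: grad_x = 2*6*-3.6464 = -43.7568, grad_y = 2*3*1.9041 = 11.4246
  x_1 = -3.6464 - 0.1*-43.7568 = 0.7293
  y_1 = 1.9041 - 0.1*11.4246 = 0.7616
Step 2: grad_x = 2*6*0.7293 = 8.7514, grad_y = 2*3*0.7616 = 4.5698
  x_2 = 0.7293 - 0.1*8.7514 = -0.1459
  y_2 = 0.7616 - 0.1*4.5698 = 0.3047
Step 3: grad_x = 2*6*-0.1459 = -1.7503, grad_y = 2*3*0.3047 = 1.8279
  x_3 = -0.1459 - 0.1*-1.7503 = 0.0292
  y_3 = 0.3047 - 0.1*1.8279 = 0.1219
Step 4: grad_x = 2*6*0.0292 = 0.3501, grad_y = 2*3*0.1219 = 0.7312
  x_4 = 0.0292 - 0.1*0.3501 = -0.0058
  y_4 = 0.1219 - 0.1*0.7312 = 0.0487
f(-0.0058, 0.0487) = 6*(-0.0058)^2 + 3*0.0487^2 = 0.0073


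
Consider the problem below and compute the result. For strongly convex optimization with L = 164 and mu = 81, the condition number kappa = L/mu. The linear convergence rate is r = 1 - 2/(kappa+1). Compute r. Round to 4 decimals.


Step 1: Compute the condition number.
kappa = L/mu = 164/81 = 2.0247
Step 2: Compute the convergence rate.
r = 1 - 2/(kappa + 1) = 1 - 2*mu/(L + mu) = (L - mu)/(L + mu) = 83/245 = 0.3388


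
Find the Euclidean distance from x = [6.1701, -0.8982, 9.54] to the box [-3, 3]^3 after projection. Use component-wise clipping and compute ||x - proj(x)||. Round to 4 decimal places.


Project each component onto [-3, 3].
clip(6.1701) = 3.0, clip(-0.8982) = -0.8982, clip(9.54) = 3.0
Projection = [3.0, -0.8982, 3.0]
Squared diffs: [10.0495, 0.0, 42.7716]
Distance = sqrt(52.8211) = 7.2678


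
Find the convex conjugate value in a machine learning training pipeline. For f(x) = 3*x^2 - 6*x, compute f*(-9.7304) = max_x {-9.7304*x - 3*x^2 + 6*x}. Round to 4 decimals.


f*(y) = sup_x {y*x - a*x^2 - b*x} = sup_x {(y-b)*x - a*x^2}
FOC: (y - b) - 2a*x = 0 => x* = (y - b)/(2a)
x* = (-9.7304 + 6)/(2*3) = -0.6217
f*(-9.7304) = (y-b)^2/(4a) = (-9.7304 + 6)^2/(4*3)
= 13.9159/12 = 1.1597


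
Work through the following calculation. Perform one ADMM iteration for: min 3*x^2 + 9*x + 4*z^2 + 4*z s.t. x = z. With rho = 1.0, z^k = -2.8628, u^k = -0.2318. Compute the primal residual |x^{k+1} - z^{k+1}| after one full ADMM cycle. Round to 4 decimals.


ADMM iteration with rho = 1.0, z^k = -2.8628, u^k = -0.2318
Step 1: x-update.
Minimize 3*x^2 + 9*x + (1.0/2)*(x + 2.8628 - 0.2318)^2
FOC: (2*3 + 1.0)*x = -9 + 1.0*(-2.8628 + 0.2318)
x^{k+1} = -1.6616
Step 2: z-update.
Minimize 4*z^2 + 4*z + (1.0/2)*(-1.6616 - z - 0.2318)^2
FOC: (2*4 + 1.0)*z = -4 + 1.0*(-1.6616 - 0.2318)
z^{k+1} = -0.6548
Step 3: u-update.
u^{k+1} = -0.2318 - 1.6616 + 0.6548 = -1.2386
Step 4: Primal residual = |-1.6616 + 0.6548| = 1.0068


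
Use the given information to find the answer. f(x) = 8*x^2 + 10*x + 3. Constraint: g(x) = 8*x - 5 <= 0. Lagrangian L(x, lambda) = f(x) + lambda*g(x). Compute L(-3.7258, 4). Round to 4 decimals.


Step 1: Evaluate f(x).
f(-3.7258) = 8*(-3.7258)^2 + 10*(-3.7258) + 3 = 76.7947
Step 2: Evaluate g(x).
g(-3.7258) = 8*-3.7258 - 5 = -34.8064
Step 3: Compute Lagrangian.
L = 76.7947 + 4*-34.8064 = -62.4309


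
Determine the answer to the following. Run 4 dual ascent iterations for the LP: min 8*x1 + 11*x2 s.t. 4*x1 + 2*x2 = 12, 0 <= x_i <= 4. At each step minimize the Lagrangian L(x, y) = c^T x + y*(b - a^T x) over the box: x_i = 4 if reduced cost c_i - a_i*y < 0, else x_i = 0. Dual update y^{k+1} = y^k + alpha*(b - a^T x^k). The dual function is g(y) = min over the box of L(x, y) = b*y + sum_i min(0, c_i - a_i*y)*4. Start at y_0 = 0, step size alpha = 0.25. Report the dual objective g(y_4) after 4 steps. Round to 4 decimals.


Dual ascent for LP: min 8*x1 + 11*x2, 4*x1 + 2*x2 = 12, 0 <= x_i <= 4
Step 1: y^k = 0.0, reduced costs: (8.0, 11.0)
  x^k = (0.0, 0.0), subgradient = b - a^T x = 12.0
  y^{k+1} = 0.0 + 0.25*12.0 = 3.0
Step 2: y^k = 3.0, reduced costs: (-4.0, 5.0)
  x^k = (4.0, 0.0), subgradient = b - a^T x = -4.0
  y^{k+1} = 3.0 + 0.25*-4.0 = 2.0
Step 3: y^k = 2.0, reduced costs: (0.0, 7.0)
  x^k = (0.0, 0.0), subgradient = b - a^T x = 12.0
  y^{k+1} = 2.0 + 0.25*12.0 = 5.0
Step 4: y^k = 5.0, reduced costs: (-12.0, 1.0)
  x^k = (4.0, 0.0), subgradient = b - a^T x = -4.0
  y^{k+1} = 5.0 + 0.25*-4.0 = 4.0
Dual objective at y_4 = 4.0: reduced costs (-8.0, 3.0), box minimizer x = (4.0, 0.0)
g(y_4) = b*y + (c1 - a1*y)*x1 + (c2 - a2*y)*x2 = 12*4.0 + (-8.0)*4.0 + 3.0*0.0 = 48.0 - 32.0 + 0.0 = 16.0


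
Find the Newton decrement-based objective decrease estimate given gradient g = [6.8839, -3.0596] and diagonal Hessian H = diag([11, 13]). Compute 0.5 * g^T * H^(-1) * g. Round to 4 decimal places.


Step 1: H is diagonal, so H^(-1) * g = [0.6258, -0.2354].
Step 2: g^T H^(-1) g = sum_i g_i^2 / H_ii
  = (6.8839)^2/11 + (-3.0596)^2/13
  = 4.308 + 0.7201 = 5.0281
Step 3: Objective decrease = 0.5 * g^T H^(-1) g = 2.514


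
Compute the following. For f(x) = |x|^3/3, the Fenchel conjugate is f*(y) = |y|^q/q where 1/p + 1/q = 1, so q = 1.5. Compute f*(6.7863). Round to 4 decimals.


The conjugate exponent q satisfies 1/p + 1/q = 1.
p = 3, so q = 3/(3 - 1) = 1.5
|y|^q = 6.7863^1.5 = 17.6787
f*(6.7863) = 17.6787 / 1.5 = 11.7858


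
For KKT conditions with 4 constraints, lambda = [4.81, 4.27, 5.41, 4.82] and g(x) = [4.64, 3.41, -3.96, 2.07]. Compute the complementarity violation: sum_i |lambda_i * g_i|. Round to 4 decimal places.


KKT complementary slackness check:
lambda_1 * g_1 = 4.81 * 4.64 = 22.3184
lambda_2 * g_2 = 4.27 * 3.41 = 14.5607
lambda_3 * g_3 = 5.41 * -3.96 = -21.4236
lambda_4 * g_4 = 4.82 * 2.07 = 9.9774
Total violation = 22.3184 + 14.5607 + 21.4236 + 9.9774 = 68.2801


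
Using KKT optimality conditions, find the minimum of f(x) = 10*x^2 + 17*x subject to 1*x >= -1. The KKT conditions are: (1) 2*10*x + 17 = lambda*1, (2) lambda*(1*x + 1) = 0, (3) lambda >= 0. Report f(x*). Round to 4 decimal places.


Step 1: Try lambda = 0 (constraint inactive).
Stationarity: 2*10*x + 17 = 0
x* = -17/(2*10) = -0.85
Check constraint: 1*-0.85 = -0.85 >= -1 -- satisfied.
Step 2: Compute optimal value.
f(x*) = 10*(-0.85)^2 + 17*(-0.85) = -7.225


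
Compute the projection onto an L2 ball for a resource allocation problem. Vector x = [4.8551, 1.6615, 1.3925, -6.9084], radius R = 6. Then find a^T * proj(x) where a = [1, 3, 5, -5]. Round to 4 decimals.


Step 1: Compute ||x|| (intermediates to 6 decimals).
||x|| = sqrt(4.8551^2 + 1.6615^2 + 1.3925^2 + (-6.9084)^2) = 8.717662
Step 2: Project.
Since ||x|| > R, scale = R/||x|| = 6/8.717662 = 0.688258, proj(x) = scale * x
proj(x) = [3.341561, 1.143541, 0.958399, -4.754762]
Step 3: Dot product.
a^T * proj(x) = 1*3.341561 + 3*1.143541 + 5*0.958399 - 5*(-4.754762) = 35.338


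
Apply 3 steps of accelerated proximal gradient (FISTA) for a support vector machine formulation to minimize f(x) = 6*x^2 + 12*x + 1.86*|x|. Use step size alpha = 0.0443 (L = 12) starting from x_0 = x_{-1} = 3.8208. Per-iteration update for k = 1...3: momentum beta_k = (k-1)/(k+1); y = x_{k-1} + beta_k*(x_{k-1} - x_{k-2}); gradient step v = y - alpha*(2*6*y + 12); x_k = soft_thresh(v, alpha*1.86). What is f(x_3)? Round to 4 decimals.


FISTA on f(x) = 6*x^2 + 12*x + 1.86*|x|
L = 12, alpha = 0.0443
Iteration 1: beta = 0.0, y = 3.8208 + 0.0*(3.8208 - 3.8208) = 3.8208
  grad(y) = 57.8496, v = y - alpha*grad = 1.2581
  prox(v) = soft_thresh(1.2581, 0.0824) = 1.1757
Iteration 2: beta = 0.3333, y = 1.1757 + 0.3333*(1.1757 - 3.8208) = 0.294
  grad(y) = 15.5274, v = y - alpha*grad = -0.3939
  prox(v) = soft_thresh(-0.3939, 0.0824) = -0.3115
Iteration 3: beta = 0.5, y = -0.3115 + 0.5*(-0.3115 - 1.1757) = -1.0551
  grad(y) = -0.6612, v = y - alpha*grad = -1.0258
  prox(v) = soft_thresh(-1.0258, 0.0824) = -0.9434
f(x_3) = 6*(-0.9434)^2 + 12*(-0.9434) + 1.86*|-0.9434| = -4.226


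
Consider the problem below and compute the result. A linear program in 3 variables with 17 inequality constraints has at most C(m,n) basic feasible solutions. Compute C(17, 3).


Each vertex corresponds to some choice of n active constraints out of m, so the number of vertices is at most C(m, n) = m! / (n!(m-n)!).
m = 17, n = 3
Numerator: 17 * 16 * 15
Denominator: 3! = 6
C(17, 3) = 680


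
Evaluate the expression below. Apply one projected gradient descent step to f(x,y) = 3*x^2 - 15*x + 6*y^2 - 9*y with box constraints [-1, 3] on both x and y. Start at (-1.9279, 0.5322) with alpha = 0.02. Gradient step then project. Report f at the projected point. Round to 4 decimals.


Step 1: Compute gradient at (-1.9279, 0.5322).
grad_x = 2*3*-1.9279 - 15 = -26.5674
grad_y = 2*6*0.5322 - 9 = -2.6136
Step 2: Gradient step.
x_raw = -1.9279 - 0.02*-26.5674 = -1.3966
y_raw = 0.5322 - 0.02*-2.6136 = 0.5845
Step 3: Project onto [-1, 3].
x_proj = clip(-1.3966) = -1.0
y_proj = clip(0.5845) = 0.5845
Step 4: Evaluate f.
f(-1.0, 0.5845) = 14.7894


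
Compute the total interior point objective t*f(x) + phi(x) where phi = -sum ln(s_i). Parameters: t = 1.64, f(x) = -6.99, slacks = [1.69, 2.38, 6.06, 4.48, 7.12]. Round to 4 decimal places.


Step 1: Compute log-barrier.
ln values: [0.5247, 0.8671, 1.8017, 1.4996, 1.9629]
phi = -(0.5247 + 0.8671 + 1.8017 + 1.4996 + 1.9629) = -6.6561
Step 2: Compute augmented objective.
t*f(x) = 1.64*-6.99 = -11.4636
Total = -11.4636 - 6.6561 = -18.1197


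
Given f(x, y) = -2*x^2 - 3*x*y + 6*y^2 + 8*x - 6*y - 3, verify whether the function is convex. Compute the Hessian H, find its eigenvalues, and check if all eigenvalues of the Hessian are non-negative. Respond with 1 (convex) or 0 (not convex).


The Hessian of f(x,y) = -2*x^2 - 3*x*y + 6*y^2 + 8*x - 6*y - 3 is:
H = [[-4, -3], [-3, 12]]
Trace = -4 + 12 = 8
Determinant = -4*12 - (-3)^2 = -57
Discriminant = (8)^2 - 4*-57 = 292.0
Eigenvalues: lambda_1 = -4.544, lambda_2 = 12.544
The function is not convex.

0


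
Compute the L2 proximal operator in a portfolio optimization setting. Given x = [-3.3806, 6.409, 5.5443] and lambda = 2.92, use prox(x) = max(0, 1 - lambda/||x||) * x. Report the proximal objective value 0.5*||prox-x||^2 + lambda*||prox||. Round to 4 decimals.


Step 1: Compute ||x||.
||x|| = 9.1238
Step 2: Compute scaling factor.
scale = max(0, 1 - 2.92/9.1238) = 0.68
Step 3: prox(x) = [-2.2987, 4.3578, 3.7699]
||prox(x)|| = 6.2038
Step 4: Proximal objective.
0.5*||prox-x||^2 = 4.2632
lambda*||prox|| = 18.1151
Total = 22.3782


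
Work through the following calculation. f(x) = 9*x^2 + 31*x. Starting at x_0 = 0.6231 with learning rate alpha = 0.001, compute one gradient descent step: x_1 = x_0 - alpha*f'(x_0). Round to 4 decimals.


We compute the gradient at x_0 and apply the update.
f'(x) = 18*x + 31
f'(0.6231) = 18*0.6231 + 31 = 42.2158
x_1 = 0.6231 - 0.001*42.2158 = 0.5809


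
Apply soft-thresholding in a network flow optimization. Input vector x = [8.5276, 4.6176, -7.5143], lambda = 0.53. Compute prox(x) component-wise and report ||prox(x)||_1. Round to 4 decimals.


Soft-thresholding with lambda = 0.53:
prox(8.5276) = sign(8.5276)*max(|8.5276| - 0.53, 0) = 7.9976
prox(4.6176) = sign(4.6176)*max(|4.6176| - 0.53, 0) = 4.0876
prox(-7.5143) = sign(-7.5143)*max(|-7.5143| - 0.53, 0) = -6.9843
prox(x) = [7.9976, 4.0876, -6.9843]
||prox(x)||_1 = 7.9976 + 4.0876 + 6.9843 = 19.0695


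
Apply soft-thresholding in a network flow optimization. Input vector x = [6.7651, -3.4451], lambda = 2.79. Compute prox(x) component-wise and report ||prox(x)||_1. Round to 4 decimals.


Soft-thresholding with lambda = 2.79:
prox(6.7651) = sign(6.7651)*max(|6.7651| - 2.79, 0) = 3.9751
prox(-3.4451) = sign(-3.4451)*max(|-3.4451| - 2.79, 0) = -0.6551
prox(x) = [3.9751, -0.6551]
||prox(x)||_1 = 3.9751 + 0.6551 = 4.6302


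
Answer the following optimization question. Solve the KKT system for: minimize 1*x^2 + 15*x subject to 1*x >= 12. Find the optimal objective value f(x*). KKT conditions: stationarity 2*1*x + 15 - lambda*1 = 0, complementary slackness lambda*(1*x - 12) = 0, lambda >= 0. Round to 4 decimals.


Step 1: Try lambda = 0 (constraint inactive).
x_unc = -15/(2*1) = -7.5
Check: 1*-7.5 = -7.5 < 12 -- violated!
Step 2: Constraint must be active: 1*x = 12
x* = 12/1 = 12.0
lambda = (2*1*12.0 + 15)/1 = 39.0
Step 3: Compute optimal value.
f(x*) = 1*12.0^2 + 15*12.0 = 324.0


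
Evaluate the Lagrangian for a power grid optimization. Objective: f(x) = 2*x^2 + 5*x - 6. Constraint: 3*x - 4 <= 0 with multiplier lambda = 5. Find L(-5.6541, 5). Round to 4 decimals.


Step 1: Evaluate f(x).
f(-5.6541) = 2*(-5.6541)^2 + 5*(-5.6541) - 6 = 29.6672
Step 2: Evaluate g(x).
g(-5.6541) = 3*-5.6541 - 4 = -20.9623
Step 3: Compute Lagrangian.
L = 29.6672 + 5*-20.9623 = -75.1443


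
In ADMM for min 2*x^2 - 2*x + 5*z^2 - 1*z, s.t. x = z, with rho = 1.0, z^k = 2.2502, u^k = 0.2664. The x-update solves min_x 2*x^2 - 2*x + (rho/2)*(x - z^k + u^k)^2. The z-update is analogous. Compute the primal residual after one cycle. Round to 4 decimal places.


ADMM iteration with rho = 1.0, z^k = 2.2502, u^k = 0.2664
Step 1: x-update.
Minimize 2*x^2 - 2*x + (1.0/2)*(x - 2.2502 + 0.2664)^2
FOC: (2*2 + 1.0)*x = 2 + 1.0*(2.2502 - 0.2664)
x^{k+1} = 0.7968
Step 2: z-update.
Minimize 5*z^2 - 1*z + (1.0/2)*(0.7968 - z + 0.2664)^2
FOC: (2*5 + 1.0)*z = 1 + 1.0*(0.7968 + 0.2664)
z^{k+1} = 0.1876
Step 3: u-update.
u^{k+1} = 0.2664 + 0.7968 - 0.1876 = 0.8756
Step 4: Primal residual = |0.7968 - 0.1876| = 0.6092


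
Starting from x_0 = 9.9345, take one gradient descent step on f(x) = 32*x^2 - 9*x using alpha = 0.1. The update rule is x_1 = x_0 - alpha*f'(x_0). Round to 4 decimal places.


We compute the gradient at x_0 and apply the update.
f'(x) = 64*x - 9
f'(9.9345) = 64*9.9345 - 9 = 626.808
x_1 = 9.9345 - 0.1*626.808 = -52.7463


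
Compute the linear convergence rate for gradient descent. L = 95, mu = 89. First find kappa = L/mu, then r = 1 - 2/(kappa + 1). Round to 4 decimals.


Step 1: Compute the condition number.
kappa = L/mu = 95/89 = 1.0674
Step 2: Compute the convergence rate.
r = 1 - 2/(kappa + 1) = 1 - 2*mu/(L + mu) = (L - mu)/(L + mu) = 6/184 = 0.0326
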